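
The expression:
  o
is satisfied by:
  {o: True}


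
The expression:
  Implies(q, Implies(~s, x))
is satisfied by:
  {x: True, s: True, q: False}
  {x: True, s: False, q: False}
  {s: True, x: False, q: False}
  {x: False, s: False, q: False}
  {x: True, q: True, s: True}
  {x: True, q: True, s: False}
  {q: True, s: True, x: False}


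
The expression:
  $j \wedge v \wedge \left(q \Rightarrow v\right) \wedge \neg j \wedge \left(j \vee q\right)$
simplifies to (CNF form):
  $\text{False}$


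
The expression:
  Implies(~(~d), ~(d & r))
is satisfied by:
  {d: False, r: False}
  {r: True, d: False}
  {d: True, r: False}


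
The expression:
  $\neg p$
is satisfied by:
  {p: False}


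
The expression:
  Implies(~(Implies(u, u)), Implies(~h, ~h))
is always true.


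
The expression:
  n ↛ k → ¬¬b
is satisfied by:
  {b: True, k: True, n: False}
  {b: True, k: False, n: False}
  {k: True, b: False, n: False}
  {b: False, k: False, n: False}
  {b: True, n: True, k: True}
  {b: True, n: True, k: False}
  {n: True, k: True, b: False}


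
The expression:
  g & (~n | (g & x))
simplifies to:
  g & (x | ~n)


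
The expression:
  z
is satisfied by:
  {z: True}


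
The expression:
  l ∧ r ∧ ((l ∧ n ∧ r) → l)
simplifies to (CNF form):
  l ∧ r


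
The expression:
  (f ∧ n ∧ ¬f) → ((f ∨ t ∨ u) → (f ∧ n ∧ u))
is always true.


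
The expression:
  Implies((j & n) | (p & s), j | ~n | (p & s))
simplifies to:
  True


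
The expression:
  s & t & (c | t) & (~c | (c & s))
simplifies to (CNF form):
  s & t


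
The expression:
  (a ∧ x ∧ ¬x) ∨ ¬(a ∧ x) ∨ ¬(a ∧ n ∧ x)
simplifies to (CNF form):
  ¬a ∨ ¬n ∨ ¬x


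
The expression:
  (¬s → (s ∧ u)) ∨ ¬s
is always true.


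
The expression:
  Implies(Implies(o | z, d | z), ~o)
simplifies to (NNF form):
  ~o | (~d & ~z)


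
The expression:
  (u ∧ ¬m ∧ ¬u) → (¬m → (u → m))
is always true.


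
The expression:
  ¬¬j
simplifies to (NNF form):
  j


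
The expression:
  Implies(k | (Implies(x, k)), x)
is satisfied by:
  {x: True}


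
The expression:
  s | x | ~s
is always true.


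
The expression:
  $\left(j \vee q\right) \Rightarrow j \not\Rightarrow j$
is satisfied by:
  {q: False, j: False}


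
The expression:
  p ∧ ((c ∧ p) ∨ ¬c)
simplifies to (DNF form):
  p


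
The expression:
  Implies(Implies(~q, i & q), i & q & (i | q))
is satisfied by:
  {i: True, q: False}
  {q: False, i: False}
  {q: True, i: True}


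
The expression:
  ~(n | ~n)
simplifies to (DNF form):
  False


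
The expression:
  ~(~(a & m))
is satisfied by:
  {a: True, m: True}


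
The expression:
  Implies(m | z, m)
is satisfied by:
  {m: True, z: False}
  {z: False, m: False}
  {z: True, m: True}


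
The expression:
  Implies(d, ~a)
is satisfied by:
  {d: False, a: False}
  {a: True, d: False}
  {d: True, a: False}


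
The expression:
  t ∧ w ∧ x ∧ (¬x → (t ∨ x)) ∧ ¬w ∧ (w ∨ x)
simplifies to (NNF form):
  False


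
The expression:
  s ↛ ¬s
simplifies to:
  s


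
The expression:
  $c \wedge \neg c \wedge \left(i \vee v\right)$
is never true.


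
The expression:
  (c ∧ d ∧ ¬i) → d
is always true.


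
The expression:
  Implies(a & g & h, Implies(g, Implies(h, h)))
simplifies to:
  True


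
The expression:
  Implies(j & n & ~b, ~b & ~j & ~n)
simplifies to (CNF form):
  b | ~j | ~n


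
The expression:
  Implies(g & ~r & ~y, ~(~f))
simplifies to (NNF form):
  f | r | y | ~g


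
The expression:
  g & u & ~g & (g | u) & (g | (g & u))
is never true.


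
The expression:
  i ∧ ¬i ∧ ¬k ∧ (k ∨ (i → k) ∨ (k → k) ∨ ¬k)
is never true.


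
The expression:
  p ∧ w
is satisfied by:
  {p: True, w: True}


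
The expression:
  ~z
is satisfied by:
  {z: False}


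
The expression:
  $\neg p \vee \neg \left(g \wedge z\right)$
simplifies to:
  $\neg g \vee \neg p \vee \neg z$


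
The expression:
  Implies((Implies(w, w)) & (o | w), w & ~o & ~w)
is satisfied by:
  {o: False, w: False}


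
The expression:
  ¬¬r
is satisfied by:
  {r: True}


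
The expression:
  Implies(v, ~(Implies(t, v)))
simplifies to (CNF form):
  ~v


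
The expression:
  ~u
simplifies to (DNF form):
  ~u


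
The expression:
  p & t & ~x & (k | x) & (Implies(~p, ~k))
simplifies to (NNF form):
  k & p & t & ~x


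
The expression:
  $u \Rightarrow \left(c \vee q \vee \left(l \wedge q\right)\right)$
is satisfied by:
  {q: True, c: True, u: False}
  {q: True, u: False, c: False}
  {c: True, u: False, q: False}
  {c: False, u: False, q: False}
  {q: True, c: True, u: True}
  {q: True, u: True, c: False}
  {c: True, u: True, q: False}


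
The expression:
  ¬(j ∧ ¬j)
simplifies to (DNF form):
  True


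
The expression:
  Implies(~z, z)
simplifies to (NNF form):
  z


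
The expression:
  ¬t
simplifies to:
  ¬t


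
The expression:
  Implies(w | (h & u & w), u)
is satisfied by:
  {u: True, w: False}
  {w: False, u: False}
  {w: True, u: True}


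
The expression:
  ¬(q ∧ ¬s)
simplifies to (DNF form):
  s ∨ ¬q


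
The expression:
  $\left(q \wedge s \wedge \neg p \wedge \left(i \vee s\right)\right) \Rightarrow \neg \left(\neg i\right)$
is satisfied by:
  {i: True, p: True, s: False, q: False}
  {i: True, s: False, p: False, q: False}
  {p: True, i: False, s: False, q: False}
  {i: False, s: False, p: False, q: False}
  {q: True, i: True, p: True, s: False}
  {q: True, i: True, s: False, p: False}
  {q: True, p: True, i: False, s: False}
  {q: True, i: False, s: False, p: False}
  {i: True, s: True, p: True, q: False}
  {i: True, s: True, q: False, p: False}
  {s: True, p: True, q: False, i: False}
  {s: True, q: False, p: False, i: False}
  {i: True, s: True, q: True, p: True}
  {i: True, s: True, q: True, p: False}
  {s: True, q: True, p: True, i: False}


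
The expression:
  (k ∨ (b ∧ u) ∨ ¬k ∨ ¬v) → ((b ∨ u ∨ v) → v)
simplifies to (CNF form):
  (v ∨ ¬b) ∧ (v ∨ ¬u)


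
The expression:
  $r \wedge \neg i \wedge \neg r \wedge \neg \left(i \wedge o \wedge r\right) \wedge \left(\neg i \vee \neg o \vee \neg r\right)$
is never true.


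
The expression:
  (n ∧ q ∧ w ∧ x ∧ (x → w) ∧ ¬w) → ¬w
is always true.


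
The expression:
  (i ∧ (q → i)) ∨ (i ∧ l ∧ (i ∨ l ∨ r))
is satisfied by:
  {i: True}


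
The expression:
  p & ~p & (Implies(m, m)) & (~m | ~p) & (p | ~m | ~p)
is never true.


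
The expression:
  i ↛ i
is never true.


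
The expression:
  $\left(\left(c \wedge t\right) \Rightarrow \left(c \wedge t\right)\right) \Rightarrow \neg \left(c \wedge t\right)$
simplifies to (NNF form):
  $\neg c \vee \neg t$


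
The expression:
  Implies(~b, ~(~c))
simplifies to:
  b | c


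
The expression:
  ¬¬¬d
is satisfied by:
  {d: False}


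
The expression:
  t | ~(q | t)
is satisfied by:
  {t: True, q: False}
  {q: False, t: False}
  {q: True, t: True}


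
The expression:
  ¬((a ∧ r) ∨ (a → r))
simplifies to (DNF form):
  a ∧ ¬r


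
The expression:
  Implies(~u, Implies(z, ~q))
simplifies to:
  u | ~q | ~z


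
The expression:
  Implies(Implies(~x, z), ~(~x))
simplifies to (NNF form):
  x | ~z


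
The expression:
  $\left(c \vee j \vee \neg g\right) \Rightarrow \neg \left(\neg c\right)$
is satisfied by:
  {c: True, g: True, j: False}
  {c: True, g: False, j: False}
  {j: True, c: True, g: True}
  {j: True, c: True, g: False}
  {g: True, j: False, c: False}


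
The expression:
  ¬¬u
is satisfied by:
  {u: True}


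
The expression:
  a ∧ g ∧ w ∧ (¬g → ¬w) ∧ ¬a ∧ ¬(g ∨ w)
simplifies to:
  False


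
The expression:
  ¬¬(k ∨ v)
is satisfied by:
  {k: True, v: True}
  {k: True, v: False}
  {v: True, k: False}


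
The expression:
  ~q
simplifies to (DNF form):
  ~q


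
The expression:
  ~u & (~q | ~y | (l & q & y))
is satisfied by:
  {l: True, u: False, y: False, q: False}
  {q: False, u: False, l: False, y: False}
  {q: True, l: True, u: False, y: False}
  {q: True, u: False, l: False, y: False}
  {y: True, l: True, q: False, u: False}
  {y: True, q: False, u: False, l: False}
  {y: True, q: True, l: True, u: False}


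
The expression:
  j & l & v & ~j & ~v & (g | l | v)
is never true.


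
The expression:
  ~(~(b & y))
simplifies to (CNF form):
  b & y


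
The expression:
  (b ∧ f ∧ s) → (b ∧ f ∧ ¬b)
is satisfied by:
  {s: False, b: False, f: False}
  {f: True, s: False, b: False}
  {b: True, s: False, f: False}
  {f: True, b: True, s: False}
  {s: True, f: False, b: False}
  {f: True, s: True, b: False}
  {b: True, s: True, f: False}


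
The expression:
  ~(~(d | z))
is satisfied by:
  {d: True, z: True}
  {d: True, z: False}
  {z: True, d: False}


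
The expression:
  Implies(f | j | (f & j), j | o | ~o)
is always true.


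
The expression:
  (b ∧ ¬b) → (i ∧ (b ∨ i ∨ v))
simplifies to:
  True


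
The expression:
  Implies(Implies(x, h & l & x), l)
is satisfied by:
  {x: True, l: True}
  {x: True, l: False}
  {l: True, x: False}


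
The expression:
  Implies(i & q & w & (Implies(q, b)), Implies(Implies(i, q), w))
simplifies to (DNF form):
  True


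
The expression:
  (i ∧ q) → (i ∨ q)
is always true.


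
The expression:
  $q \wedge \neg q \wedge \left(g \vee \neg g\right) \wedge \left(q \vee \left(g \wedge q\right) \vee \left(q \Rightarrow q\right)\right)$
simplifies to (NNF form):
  $\text{False}$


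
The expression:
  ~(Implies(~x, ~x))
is never true.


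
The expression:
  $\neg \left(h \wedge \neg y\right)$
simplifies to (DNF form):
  $y \vee \neg h$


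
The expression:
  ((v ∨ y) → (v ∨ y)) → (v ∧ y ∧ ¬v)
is never true.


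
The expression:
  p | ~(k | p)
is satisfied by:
  {p: True, k: False}
  {k: False, p: False}
  {k: True, p: True}


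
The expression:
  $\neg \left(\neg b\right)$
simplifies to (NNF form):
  $b$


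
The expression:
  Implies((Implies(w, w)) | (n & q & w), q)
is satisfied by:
  {q: True}


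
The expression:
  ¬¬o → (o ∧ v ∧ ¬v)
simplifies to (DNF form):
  ¬o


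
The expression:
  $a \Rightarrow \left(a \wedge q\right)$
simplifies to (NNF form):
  $q \vee \neg a$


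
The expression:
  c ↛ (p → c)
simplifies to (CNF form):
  False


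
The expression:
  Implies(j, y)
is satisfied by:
  {y: True, j: False}
  {j: False, y: False}
  {j: True, y: True}


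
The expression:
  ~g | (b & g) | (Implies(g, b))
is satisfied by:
  {b: True, g: False}
  {g: False, b: False}
  {g: True, b: True}


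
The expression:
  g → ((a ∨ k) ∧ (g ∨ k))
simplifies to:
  a ∨ k ∨ ¬g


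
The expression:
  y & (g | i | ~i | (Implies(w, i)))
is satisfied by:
  {y: True}


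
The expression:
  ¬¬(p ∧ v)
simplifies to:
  p ∧ v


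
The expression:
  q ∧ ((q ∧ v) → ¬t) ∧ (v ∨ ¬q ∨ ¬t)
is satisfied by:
  {q: True, t: False}


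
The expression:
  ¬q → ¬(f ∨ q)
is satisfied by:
  {q: True, f: False}
  {f: False, q: False}
  {f: True, q: True}


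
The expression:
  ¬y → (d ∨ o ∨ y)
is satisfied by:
  {y: True, d: True, o: True}
  {y: True, d: True, o: False}
  {y: True, o: True, d: False}
  {y: True, o: False, d: False}
  {d: True, o: True, y: False}
  {d: True, o: False, y: False}
  {o: True, d: False, y: False}


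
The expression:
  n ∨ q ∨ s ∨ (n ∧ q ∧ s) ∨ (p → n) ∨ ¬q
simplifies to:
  True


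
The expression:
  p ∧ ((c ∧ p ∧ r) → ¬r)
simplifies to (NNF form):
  p ∧ (¬c ∨ ¬r)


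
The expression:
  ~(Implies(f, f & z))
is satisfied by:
  {f: True, z: False}


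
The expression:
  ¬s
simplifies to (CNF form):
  ¬s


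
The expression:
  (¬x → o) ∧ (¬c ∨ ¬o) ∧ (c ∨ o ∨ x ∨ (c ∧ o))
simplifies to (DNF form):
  (o ∧ ¬c) ∨ (x ∧ ¬o)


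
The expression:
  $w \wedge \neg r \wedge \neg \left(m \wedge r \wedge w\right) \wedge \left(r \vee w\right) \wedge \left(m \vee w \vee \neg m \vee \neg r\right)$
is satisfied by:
  {w: True, r: False}


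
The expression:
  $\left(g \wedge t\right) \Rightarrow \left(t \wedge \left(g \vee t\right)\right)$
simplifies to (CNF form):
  $\text{True}$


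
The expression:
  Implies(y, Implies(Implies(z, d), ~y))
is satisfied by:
  {z: True, d: False, y: False}
  {d: False, y: False, z: False}
  {z: True, d: True, y: False}
  {d: True, z: False, y: False}
  {y: True, z: True, d: False}


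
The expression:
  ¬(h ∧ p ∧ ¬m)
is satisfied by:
  {m: True, p: False, h: False}
  {p: False, h: False, m: False}
  {h: True, m: True, p: False}
  {h: True, p: False, m: False}
  {m: True, p: True, h: False}
  {p: True, m: False, h: False}
  {h: True, p: True, m: True}


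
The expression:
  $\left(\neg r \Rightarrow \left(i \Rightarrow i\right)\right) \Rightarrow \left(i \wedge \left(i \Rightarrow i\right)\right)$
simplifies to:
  $i$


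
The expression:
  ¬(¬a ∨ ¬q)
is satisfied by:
  {a: True, q: True}


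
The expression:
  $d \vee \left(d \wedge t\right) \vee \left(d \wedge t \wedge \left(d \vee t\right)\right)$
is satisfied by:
  {d: True}


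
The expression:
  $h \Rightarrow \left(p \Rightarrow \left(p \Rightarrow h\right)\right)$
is always true.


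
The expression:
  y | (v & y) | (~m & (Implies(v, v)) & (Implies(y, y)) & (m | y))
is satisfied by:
  {y: True}


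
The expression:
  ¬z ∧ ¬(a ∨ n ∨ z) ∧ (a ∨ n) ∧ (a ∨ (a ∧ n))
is never true.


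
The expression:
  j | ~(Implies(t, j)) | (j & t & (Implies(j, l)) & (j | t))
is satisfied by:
  {t: True, j: True}
  {t: True, j: False}
  {j: True, t: False}


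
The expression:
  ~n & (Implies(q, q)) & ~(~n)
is never true.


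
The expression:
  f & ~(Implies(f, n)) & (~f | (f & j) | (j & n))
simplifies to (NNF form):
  f & j & ~n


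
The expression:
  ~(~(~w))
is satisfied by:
  {w: False}


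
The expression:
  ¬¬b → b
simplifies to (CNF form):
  True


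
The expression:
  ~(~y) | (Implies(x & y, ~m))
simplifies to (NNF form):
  True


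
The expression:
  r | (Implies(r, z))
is always true.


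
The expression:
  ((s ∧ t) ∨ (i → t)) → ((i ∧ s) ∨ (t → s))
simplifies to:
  s ∨ ¬t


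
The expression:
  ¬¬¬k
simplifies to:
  ¬k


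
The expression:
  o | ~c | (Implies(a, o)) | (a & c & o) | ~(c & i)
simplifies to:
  o | ~a | ~c | ~i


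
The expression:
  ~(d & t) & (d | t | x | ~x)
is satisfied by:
  {t: False, d: False}
  {d: True, t: False}
  {t: True, d: False}


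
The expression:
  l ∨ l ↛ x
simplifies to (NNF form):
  l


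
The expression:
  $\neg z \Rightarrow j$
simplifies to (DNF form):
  $j \vee z$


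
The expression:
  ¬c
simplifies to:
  ¬c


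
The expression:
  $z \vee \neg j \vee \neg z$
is always true.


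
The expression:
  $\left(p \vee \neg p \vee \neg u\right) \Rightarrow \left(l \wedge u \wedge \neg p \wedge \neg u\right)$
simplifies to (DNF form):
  $\text{False}$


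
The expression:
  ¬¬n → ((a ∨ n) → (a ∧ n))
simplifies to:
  a ∨ ¬n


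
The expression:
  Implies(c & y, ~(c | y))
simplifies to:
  ~c | ~y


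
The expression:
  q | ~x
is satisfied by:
  {q: True, x: False}
  {x: False, q: False}
  {x: True, q: True}


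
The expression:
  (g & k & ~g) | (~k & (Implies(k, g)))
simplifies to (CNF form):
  ~k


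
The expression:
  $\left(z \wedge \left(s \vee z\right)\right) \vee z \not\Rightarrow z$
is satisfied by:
  {z: True}


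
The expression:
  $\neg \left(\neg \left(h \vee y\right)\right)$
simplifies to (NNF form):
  $h \vee y$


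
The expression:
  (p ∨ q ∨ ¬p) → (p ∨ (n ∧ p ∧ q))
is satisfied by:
  {p: True}


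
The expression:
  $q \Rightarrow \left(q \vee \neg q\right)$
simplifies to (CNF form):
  $\text{True}$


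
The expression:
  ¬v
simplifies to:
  ¬v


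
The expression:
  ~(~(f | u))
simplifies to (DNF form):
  f | u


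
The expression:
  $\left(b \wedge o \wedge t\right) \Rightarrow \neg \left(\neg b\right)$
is always true.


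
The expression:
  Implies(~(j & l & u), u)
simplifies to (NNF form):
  u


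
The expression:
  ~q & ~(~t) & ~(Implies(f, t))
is never true.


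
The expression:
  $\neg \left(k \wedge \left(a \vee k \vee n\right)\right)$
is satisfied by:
  {k: False}


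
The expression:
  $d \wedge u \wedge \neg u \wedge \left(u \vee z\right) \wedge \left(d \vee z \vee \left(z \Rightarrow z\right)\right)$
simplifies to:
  $\text{False}$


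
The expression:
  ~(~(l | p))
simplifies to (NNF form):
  l | p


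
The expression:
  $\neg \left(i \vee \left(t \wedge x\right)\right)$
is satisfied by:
  {i: False, t: False, x: False}
  {x: True, i: False, t: False}
  {t: True, i: False, x: False}


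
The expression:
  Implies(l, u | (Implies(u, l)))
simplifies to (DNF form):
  True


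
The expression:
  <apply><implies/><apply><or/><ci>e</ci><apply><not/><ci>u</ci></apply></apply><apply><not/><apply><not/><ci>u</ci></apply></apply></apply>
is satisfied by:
  {u: True}


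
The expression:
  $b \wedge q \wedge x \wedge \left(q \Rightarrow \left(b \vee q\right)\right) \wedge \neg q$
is never true.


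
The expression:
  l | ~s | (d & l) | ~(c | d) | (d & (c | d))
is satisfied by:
  {d: True, l: True, s: False, c: False}
  {d: True, s: False, c: False, l: False}
  {l: True, s: False, c: False, d: False}
  {l: False, s: False, c: False, d: False}
  {d: True, c: True, l: True, s: False}
  {d: True, c: True, l: False, s: False}
  {c: True, l: True, d: False, s: False}
  {c: True, d: False, s: False, l: False}
  {l: True, d: True, s: True, c: False}
  {d: True, s: True, l: False, c: False}
  {l: True, s: True, d: False, c: False}
  {s: True, d: False, c: False, l: False}
  {d: True, c: True, s: True, l: True}
  {d: True, c: True, s: True, l: False}
  {c: True, s: True, l: True, d: False}


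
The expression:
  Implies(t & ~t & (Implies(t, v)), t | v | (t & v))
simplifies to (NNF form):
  True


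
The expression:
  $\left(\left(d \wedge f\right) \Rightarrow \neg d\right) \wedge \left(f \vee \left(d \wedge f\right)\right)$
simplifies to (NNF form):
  $f \wedge \neg d$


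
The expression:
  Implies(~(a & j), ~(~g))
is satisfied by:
  {g: True, j: True, a: True}
  {g: True, j: True, a: False}
  {g: True, a: True, j: False}
  {g: True, a: False, j: False}
  {j: True, a: True, g: False}


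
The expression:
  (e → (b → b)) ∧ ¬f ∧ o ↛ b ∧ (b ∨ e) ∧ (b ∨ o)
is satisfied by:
  {e: True, o: True, f: False, b: False}


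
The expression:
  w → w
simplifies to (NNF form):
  True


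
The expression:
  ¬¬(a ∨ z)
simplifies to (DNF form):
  a ∨ z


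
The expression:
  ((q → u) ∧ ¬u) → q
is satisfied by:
  {q: True, u: True}
  {q: True, u: False}
  {u: True, q: False}


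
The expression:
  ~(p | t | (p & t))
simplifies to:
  ~p & ~t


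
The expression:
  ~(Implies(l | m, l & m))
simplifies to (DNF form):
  (l & ~m) | (m & ~l)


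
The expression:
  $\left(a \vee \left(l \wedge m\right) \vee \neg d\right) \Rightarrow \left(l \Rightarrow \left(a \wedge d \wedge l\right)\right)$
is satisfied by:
  {a: True, d: True, m: False, l: False}
  {d: True, m: False, l: False, a: False}
  {a: True, d: True, m: True, l: False}
  {d: True, m: True, l: False, a: False}
  {a: True, m: False, l: False, d: False}
  {a: False, m: False, l: False, d: False}
  {a: True, m: True, l: False, d: False}
  {m: True, a: False, l: False, d: False}
  {a: True, l: True, d: True, m: False}
  {l: True, d: True, a: False, m: False}
  {a: True, l: True, d: True, m: True}


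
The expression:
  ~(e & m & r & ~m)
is always true.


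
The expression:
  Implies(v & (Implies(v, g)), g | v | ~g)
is always true.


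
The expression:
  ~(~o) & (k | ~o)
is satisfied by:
  {o: True, k: True}


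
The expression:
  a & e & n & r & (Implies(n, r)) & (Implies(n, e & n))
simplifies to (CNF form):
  a & e & n & r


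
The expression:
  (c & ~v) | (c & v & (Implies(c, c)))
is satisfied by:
  {c: True}


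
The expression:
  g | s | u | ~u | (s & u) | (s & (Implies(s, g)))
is always true.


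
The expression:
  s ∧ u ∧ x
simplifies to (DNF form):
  s ∧ u ∧ x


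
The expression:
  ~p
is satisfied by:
  {p: False}


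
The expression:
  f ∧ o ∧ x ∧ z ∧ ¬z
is never true.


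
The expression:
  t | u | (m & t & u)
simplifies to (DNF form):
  t | u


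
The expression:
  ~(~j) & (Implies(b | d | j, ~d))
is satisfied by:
  {j: True, d: False}


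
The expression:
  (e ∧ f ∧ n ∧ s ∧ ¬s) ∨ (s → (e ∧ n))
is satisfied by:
  {e: True, n: True, s: False}
  {e: True, n: False, s: False}
  {n: True, e: False, s: False}
  {e: False, n: False, s: False}
  {e: True, s: True, n: True}


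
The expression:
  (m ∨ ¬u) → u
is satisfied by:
  {u: True}


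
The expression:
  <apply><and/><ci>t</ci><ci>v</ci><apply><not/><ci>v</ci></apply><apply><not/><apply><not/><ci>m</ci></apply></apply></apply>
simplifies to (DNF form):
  <false/>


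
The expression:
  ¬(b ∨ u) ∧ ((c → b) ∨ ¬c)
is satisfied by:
  {u: False, b: False, c: False}


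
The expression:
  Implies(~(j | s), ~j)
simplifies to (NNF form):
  True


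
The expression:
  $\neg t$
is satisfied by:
  {t: False}


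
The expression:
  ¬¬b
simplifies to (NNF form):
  b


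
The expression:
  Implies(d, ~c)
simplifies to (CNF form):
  ~c | ~d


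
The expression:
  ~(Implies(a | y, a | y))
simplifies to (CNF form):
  False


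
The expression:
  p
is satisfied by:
  {p: True}


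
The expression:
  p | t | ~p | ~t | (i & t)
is always true.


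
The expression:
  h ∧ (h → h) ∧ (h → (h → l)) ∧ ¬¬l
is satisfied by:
  {h: True, l: True}


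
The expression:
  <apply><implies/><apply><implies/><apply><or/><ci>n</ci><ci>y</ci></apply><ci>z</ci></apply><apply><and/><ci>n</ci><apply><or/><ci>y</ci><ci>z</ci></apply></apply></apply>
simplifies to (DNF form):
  <apply><or/><ci>n</ci><apply><and/><ci>y</ci><apply><not/><ci>z</ci></apply></apply></apply>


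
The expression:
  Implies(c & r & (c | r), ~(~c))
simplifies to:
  True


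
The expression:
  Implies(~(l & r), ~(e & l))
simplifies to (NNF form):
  r | ~e | ~l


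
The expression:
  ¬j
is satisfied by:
  {j: False}


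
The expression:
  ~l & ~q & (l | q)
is never true.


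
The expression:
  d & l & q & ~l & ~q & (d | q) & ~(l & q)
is never true.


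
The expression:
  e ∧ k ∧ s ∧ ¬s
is never true.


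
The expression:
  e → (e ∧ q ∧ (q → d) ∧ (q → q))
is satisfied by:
  {d: True, q: True, e: False}
  {d: True, q: False, e: False}
  {q: True, d: False, e: False}
  {d: False, q: False, e: False}
  {d: True, e: True, q: True}


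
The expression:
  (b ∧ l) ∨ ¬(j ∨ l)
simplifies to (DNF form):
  (b ∧ l) ∨ (¬j ∧ ¬l)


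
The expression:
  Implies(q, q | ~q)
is always true.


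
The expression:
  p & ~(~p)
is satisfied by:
  {p: True}


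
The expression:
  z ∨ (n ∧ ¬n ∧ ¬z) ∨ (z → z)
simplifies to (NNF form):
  True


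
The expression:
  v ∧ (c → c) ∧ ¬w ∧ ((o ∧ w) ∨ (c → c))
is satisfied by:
  {v: True, w: False}


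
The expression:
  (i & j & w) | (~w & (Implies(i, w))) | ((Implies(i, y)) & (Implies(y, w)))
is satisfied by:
  {w: True, j: True, y: True, i: False}
  {w: True, j: True, y: False, i: False}
  {w: True, y: True, j: False, i: False}
  {w: True, y: False, j: False, i: False}
  {j: True, y: True, w: False, i: False}
  {j: True, y: False, w: False, i: False}
  {y: True, w: False, j: False, i: False}
  {y: False, w: False, j: False, i: False}
  {i: True, w: True, j: True, y: True}
  {i: True, w: True, j: True, y: False}
  {i: True, w: True, y: True, j: False}


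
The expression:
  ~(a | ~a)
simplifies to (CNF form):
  False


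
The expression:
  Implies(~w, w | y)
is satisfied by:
  {y: True, w: True}
  {y: True, w: False}
  {w: True, y: False}


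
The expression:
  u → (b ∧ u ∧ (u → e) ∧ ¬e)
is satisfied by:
  {u: False}


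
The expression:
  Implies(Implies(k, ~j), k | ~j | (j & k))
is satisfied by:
  {k: True, j: False}
  {j: False, k: False}
  {j: True, k: True}


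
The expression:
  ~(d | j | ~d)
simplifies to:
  False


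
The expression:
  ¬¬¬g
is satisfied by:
  {g: False}


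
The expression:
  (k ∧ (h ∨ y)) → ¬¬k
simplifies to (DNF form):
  True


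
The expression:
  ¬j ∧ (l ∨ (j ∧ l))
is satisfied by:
  {l: True, j: False}


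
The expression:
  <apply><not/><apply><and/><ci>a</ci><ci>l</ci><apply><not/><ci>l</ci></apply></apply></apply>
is always true.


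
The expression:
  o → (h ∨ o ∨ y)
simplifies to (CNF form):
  True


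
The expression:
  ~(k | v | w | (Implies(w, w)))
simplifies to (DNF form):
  False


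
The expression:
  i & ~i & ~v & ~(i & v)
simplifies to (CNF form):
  False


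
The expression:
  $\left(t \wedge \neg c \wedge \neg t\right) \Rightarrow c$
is always true.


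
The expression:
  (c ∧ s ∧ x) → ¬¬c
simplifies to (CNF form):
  True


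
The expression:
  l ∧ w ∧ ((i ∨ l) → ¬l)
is never true.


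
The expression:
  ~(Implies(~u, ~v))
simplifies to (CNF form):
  v & ~u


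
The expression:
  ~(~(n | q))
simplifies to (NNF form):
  n | q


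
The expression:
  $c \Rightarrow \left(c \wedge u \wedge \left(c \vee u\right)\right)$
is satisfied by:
  {u: True, c: False}
  {c: False, u: False}
  {c: True, u: True}


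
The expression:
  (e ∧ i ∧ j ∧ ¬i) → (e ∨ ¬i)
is always true.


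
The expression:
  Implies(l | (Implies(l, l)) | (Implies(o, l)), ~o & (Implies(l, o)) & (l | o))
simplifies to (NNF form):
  False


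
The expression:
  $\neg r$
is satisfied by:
  {r: False}


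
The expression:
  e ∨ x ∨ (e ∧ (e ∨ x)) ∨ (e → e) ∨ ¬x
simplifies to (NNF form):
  True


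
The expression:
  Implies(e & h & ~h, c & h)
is always true.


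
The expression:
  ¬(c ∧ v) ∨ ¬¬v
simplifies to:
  True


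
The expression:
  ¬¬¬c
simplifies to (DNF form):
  ¬c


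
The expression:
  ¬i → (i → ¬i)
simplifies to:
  True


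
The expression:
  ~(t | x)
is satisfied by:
  {x: False, t: False}


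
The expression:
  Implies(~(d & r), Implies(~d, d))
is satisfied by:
  {d: True}


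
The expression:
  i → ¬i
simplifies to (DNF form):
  ¬i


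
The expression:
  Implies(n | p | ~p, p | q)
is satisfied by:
  {q: True, p: True}
  {q: True, p: False}
  {p: True, q: False}


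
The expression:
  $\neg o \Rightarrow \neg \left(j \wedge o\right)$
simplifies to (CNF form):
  $\text{True}$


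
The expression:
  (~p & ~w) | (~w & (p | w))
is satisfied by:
  {w: False}


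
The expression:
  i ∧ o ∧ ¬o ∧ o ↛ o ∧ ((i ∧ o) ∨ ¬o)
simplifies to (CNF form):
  False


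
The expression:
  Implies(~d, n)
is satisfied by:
  {n: True, d: True}
  {n: True, d: False}
  {d: True, n: False}


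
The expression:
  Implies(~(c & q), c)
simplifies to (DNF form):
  c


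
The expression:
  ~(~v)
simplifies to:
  v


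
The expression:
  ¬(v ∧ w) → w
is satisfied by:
  {w: True}


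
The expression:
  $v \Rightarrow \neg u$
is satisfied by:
  {u: False, v: False}
  {v: True, u: False}
  {u: True, v: False}


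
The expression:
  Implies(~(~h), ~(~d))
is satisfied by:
  {d: True, h: False}
  {h: False, d: False}
  {h: True, d: True}


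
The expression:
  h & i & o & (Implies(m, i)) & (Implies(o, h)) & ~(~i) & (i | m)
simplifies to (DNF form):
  h & i & o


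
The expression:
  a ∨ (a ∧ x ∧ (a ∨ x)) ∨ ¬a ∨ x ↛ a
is always true.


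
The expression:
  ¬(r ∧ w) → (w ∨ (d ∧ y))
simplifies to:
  w ∨ (d ∧ y)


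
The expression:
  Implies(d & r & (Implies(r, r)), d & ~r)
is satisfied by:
  {d: False, r: False}
  {r: True, d: False}
  {d: True, r: False}


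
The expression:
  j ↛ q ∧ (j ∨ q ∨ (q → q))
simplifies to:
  j ∧ ¬q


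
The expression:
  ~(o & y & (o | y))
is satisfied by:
  {o: False, y: False}
  {y: True, o: False}
  {o: True, y: False}


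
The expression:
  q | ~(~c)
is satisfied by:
  {q: True, c: True}
  {q: True, c: False}
  {c: True, q: False}


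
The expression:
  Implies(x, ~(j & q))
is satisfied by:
  {q: False, x: False, j: False}
  {j: True, q: False, x: False}
  {x: True, q: False, j: False}
  {j: True, x: True, q: False}
  {q: True, j: False, x: False}
  {j: True, q: True, x: False}
  {x: True, q: True, j: False}


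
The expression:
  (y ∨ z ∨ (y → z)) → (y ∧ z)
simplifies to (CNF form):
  y ∧ z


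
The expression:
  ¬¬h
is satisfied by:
  {h: True}


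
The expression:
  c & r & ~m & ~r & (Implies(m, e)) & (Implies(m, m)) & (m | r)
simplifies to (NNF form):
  False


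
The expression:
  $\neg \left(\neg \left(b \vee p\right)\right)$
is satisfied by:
  {b: True, p: True}
  {b: True, p: False}
  {p: True, b: False}


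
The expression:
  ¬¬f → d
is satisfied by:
  {d: True, f: False}
  {f: False, d: False}
  {f: True, d: True}


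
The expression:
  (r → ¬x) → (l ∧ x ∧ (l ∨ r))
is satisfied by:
  {x: True, r: True, l: True}
  {x: True, r: True, l: False}
  {x: True, l: True, r: False}


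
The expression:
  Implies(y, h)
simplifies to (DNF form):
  h | ~y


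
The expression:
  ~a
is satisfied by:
  {a: False}


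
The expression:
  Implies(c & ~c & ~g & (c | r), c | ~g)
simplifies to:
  True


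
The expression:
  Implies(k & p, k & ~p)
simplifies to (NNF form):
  ~k | ~p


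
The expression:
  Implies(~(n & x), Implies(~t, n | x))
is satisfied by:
  {n: True, x: True, t: True}
  {n: True, x: True, t: False}
  {n: True, t: True, x: False}
  {n: True, t: False, x: False}
  {x: True, t: True, n: False}
  {x: True, t: False, n: False}
  {t: True, x: False, n: False}


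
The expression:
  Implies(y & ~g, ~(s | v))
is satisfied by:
  {g: True, v: False, s: False, y: False}
  {g: True, s: True, v: False, y: False}
  {g: True, v: True, s: False, y: False}
  {g: True, s: True, v: True, y: False}
  {g: False, v: False, s: False, y: False}
  {s: True, g: False, v: False, y: False}
  {v: True, g: False, s: False, y: False}
  {s: True, v: True, g: False, y: False}
  {y: True, g: True, v: False, s: False}
  {y: True, s: True, g: True, v: False}
  {y: True, g: True, v: True, s: False}
  {y: True, s: True, g: True, v: True}
  {y: True, g: False, v: False, s: False}


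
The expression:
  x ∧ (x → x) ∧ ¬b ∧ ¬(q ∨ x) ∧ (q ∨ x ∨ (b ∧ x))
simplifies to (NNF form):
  False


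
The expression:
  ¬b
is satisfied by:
  {b: False}


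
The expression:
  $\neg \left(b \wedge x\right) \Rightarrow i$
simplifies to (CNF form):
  $\left(b \vee i\right) \wedge \left(i \vee x\right)$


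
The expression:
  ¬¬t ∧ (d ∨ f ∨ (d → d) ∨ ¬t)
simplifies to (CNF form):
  t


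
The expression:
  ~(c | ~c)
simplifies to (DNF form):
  False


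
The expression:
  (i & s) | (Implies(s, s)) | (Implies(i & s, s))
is always true.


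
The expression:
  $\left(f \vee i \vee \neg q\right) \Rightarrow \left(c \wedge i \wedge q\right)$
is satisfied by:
  {c: True, q: True, f: False, i: False}
  {q: True, c: False, f: False, i: False}
  {i: True, c: True, q: True, f: False}
  {i: True, q: True, f: True, c: True}


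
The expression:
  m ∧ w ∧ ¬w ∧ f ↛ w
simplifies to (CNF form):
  False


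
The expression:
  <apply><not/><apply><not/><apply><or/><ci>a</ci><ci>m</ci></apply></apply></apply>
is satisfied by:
  {a: True, m: True}
  {a: True, m: False}
  {m: True, a: False}


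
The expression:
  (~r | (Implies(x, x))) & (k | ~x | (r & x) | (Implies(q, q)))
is always true.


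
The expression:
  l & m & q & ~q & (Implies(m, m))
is never true.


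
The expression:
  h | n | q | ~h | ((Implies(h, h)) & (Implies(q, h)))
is always true.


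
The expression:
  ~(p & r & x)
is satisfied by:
  {p: False, x: False, r: False}
  {r: True, p: False, x: False}
  {x: True, p: False, r: False}
  {r: True, x: True, p: False}
  {p: True, r: False, x: False}
  {r: True, p: True, x: False}
  {x: True, p: True, r: False}


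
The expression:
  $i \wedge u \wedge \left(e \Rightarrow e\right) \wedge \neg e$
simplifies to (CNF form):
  $i \wedge u \wedge \neg e$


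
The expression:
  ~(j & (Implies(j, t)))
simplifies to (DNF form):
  ~j | ~t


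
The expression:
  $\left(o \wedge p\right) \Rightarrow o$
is always true.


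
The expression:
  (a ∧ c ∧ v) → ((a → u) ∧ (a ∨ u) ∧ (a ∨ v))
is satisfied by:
  {u: True, v: False, a: False, c: False}
  {c: False, v: False, u: False, a: False}
  {c: True, u: True, v: False, a: False}
  {c: True, v: False, u: False, a: False}
  {a: True, u: True, c: False, v: False}
  {a: True, c: False, v: False, u: False}
  {a: True, c: True, u: True, v: False}
  {a: True, c: True, v: False, u: False}
  {u: True, v: True, a: False, c: False}
  {v: True, a: False, u: False, c: False}
  {c: True, v: True, u: True, a: False}
  {c: True, v: True, a: False, u: False}
  {u: True, v: True, a: True, c: False}
  {v: True, a: True, c: False, u: False}
  {c: True, v: True, a: True, u: True}


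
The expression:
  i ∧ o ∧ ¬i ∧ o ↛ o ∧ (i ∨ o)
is never true.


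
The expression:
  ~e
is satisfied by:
  {e: False}


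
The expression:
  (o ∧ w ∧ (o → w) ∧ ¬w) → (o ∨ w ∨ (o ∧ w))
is always true.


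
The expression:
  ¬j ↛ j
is always true.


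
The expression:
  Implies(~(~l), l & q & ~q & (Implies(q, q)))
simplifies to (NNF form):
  ~l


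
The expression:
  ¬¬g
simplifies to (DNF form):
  g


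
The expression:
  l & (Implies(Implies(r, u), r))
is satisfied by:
  {r: True, l: True}


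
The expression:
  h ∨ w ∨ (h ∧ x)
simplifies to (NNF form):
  h ∨ w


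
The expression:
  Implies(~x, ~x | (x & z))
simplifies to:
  True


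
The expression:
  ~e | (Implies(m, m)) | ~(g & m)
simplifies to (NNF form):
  True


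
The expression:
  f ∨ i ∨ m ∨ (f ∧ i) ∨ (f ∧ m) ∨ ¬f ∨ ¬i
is always true.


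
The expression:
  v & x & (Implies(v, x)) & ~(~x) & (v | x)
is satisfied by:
  {x: True, v: True}


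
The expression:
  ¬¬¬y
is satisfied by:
  {y: False}


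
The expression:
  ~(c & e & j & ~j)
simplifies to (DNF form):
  True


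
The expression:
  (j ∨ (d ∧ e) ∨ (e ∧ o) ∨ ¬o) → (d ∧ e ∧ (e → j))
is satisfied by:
  {d: True, o: True, e: False, j: False}
  {o: True, d: False, e: False, j: False}
  {j: True, d: True, e: True, o: True}
  {j: True, d: True, e: True, o: False}


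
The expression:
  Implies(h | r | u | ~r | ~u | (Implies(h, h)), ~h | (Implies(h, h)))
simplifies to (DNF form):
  True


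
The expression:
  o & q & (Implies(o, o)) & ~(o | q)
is never true.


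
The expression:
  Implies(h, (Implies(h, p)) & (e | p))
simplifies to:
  p | ~h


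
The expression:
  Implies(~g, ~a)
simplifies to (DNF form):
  g | ~a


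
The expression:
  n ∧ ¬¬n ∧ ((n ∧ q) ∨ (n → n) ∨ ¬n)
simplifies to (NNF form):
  n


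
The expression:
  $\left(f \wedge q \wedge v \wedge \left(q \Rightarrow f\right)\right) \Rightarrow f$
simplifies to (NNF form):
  $\text{True}$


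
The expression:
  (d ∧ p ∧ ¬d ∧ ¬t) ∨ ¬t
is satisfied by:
  {t: False}


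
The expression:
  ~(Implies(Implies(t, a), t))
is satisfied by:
  {t: False}


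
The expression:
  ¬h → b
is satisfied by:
  {b: True, h: True}
  {b: True, h: False}
  {h: True, b: False}


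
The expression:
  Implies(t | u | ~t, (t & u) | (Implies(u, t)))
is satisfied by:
  {t: True, u: False}
  {u: False, t: False}
  {u: True, t: True}


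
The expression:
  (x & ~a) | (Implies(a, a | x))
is always true.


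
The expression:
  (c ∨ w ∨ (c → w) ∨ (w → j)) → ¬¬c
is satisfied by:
  {c: True}


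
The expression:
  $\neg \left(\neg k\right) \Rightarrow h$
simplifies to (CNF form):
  $h \vee \neg k$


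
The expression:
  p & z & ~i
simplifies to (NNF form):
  p & z & ~i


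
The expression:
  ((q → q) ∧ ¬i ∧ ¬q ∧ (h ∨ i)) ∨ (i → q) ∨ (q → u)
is always true.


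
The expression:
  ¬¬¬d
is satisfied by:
  {d: False}


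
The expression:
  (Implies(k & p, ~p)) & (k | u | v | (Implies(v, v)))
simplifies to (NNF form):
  ~k | ~p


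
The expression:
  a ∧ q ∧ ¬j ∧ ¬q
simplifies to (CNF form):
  False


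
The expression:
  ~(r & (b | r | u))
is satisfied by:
  {r: False}


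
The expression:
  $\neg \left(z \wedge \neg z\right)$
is always true.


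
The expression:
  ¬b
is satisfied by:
  {b: False}


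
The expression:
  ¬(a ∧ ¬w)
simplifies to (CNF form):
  w ∨ ¬a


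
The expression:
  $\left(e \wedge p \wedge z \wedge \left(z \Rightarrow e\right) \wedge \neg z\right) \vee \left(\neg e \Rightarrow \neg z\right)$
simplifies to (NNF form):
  $e \vee \neg z$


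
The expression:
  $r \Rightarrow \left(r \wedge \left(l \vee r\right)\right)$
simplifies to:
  $\text{True}$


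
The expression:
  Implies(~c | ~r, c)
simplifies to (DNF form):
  c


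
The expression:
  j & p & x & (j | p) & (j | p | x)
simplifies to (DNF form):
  j & p & x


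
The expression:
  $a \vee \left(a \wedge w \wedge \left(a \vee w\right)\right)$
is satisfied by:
  {a: True}


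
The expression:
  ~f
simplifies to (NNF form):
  ~f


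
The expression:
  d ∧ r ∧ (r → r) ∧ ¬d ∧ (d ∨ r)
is never true.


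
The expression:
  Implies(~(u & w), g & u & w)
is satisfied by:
  {u: True, w: True}


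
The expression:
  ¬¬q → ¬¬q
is always true.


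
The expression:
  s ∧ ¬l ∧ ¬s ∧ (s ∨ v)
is never true.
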